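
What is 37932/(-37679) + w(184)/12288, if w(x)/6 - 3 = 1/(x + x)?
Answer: -28546347553/28397305856 ≈ -1.0052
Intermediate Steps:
w(x) = 18 + 3/x (w(x) = 18 + 6/(x + x) = 18 + 6/((2*x)) = 18 + 6*(1/(2*x)) = 18 + 3/x)
37932/(-37679) + w(184)/12288 = 37932/(-37679) + (18 + 3/184)/12288 = 37932*(-1/37679) + (18 + 3*(1/184))*(1/12288) = -37932/37679 + (18 + 3/184)*(1/12288) = -37932/37679 + (3315/184)*(1/12288) = -37932/37679 + 1105/753664 = -28546347553/28397305856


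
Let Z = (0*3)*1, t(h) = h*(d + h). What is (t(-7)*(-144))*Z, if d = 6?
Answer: 0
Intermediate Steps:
t(h) = h*(6 + h)
Z = 0 (Z = 0*1 = 0)
(t(-7)*(-144))*Z = (-7*(6 - 7)*(-144))*0 = (-7*(-1)*(-144))*0 = (7*(-144))*0 = -1008*0 = 0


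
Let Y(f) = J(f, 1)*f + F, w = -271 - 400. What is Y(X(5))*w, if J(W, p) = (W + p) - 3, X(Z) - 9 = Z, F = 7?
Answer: -117425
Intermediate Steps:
X(Z) = 9 + Z
J(W, p) = -3 + W + p
w = -671
Y(f) = 7 + f*(-2 + f) (Y(f) = (-3 + f + 1)*f + 7 = (-2 + f)*f + 7 = f*(-2 + f) + 7 = 7 + f*(-2 + f))
Y(X(5))*w = (7 + (9 + 5)*(-2 + (9 + 5)))*(-671) = (7 + 14*(-2 + 14))*(-671) = (7 + 14*12)*(-671) = (7 + 168)*(-671) = 175*(-671) = -117425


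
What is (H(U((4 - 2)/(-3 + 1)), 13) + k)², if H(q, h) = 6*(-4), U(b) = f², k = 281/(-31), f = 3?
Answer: 1050625/961 ≈ 1093.3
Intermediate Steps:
k = -281/31 (k = 281*(-1/31) = -281/31 ≈ -9.0645)
U(b) = 9 (U(b) = 3² = 9)
H(q, h) = -24
(H(U((4 - 2)/(-3 + 1)), 13) + k)² = (-24 - 281/31)² = (-1025/31)² = 1050625/961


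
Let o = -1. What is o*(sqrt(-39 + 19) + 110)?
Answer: -110 - 2*I*sqrt(5) ≈ -110.0 - 4.4721*I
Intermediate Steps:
o*(sqrt(-39 + 19) + 110) = -(sqrt(-39 + 19) + 110) = -(sqrt(-20) + 110) = -(2*I*sqrt(5) + 110) = -(110 + 2*I*sqrt(5)) = -110 - 2*I*sqrt(5)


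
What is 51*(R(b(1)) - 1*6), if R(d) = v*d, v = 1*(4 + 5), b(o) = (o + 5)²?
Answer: 16218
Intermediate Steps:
b(o) = (5 + o)²
v = 9 (v = 1*9 = 9)
R(d) = 9*d
51*(R(b(1)) - 1*6) = 51*(9*(5 + 1)² - 1*6) = 51*(9*6² - 6) = 51*(9*36 - 6) = 51*(324 - 6) = 51*318 = 16218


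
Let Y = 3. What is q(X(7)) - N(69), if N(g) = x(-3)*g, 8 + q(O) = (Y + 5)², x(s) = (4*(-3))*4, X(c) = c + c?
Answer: 3368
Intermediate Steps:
X(c) = 2*c
x(s) = -48 (x(s) = -12*4 = -48)
q(O) = 56 (q(O) = -8 + (3 + 5)² = -8 + 8² = -8 + 64 = 56)
N(g) = -48*g
q(X(7)) - N(69) = 56 - (-48)*69 = 56 - 1*(-3312) = 56 + 3312 = 3368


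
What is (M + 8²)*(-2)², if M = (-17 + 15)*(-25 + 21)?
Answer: 288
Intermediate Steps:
M = 8 (M = -2*(-4) = 8)
(M + 8²)*(-2)² = (8 + 8²)*(-2)² = (8 + 64)*4 = 72*4 = 288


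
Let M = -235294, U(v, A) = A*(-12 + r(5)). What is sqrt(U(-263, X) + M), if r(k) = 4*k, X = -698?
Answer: I*sqrt(240878) ≈ 490.79*I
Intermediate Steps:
U(v, A) = 8*A (U(v, A) = A*(-12 + 4*5) = A*(-12 + 20) = A*8 = 8*A)
sqrt(U(-263, X) + M) = sqrt(8*(-698) - 235294) = sqrt(-5584 - 235294) = sqrt(-240878) = I*sqrt(240878)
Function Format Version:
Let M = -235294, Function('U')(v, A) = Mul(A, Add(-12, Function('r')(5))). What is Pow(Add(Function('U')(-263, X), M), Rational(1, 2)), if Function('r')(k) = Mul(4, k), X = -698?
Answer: Mul(I, Pow(240878, Rational(1, 2))) ≈ Mul(490.79, I)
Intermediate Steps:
Function('U')(v, A) = Mul(8, A) (Function('U')(v, A) = Mul(A, Add(-12, Mul(4, 5))) = Mul(A, Add(-12, 20)) = Mul(A, 8) = Mul(8, A))
Pow(Add(Function('U')(-263, X), M), Rational(1, 2)) = Pow(Add(Mul(8, -698), -235294), Rational(1, 2)) = Pow(Add(-5584, -235294), Rational(1, 2)) = Pow(-240878, Rational(1, 2)) = Mul(I, Pow(240878, Rational(1, 2)))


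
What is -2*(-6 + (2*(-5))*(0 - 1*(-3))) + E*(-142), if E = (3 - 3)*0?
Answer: 72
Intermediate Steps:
E = 0 (E = 0*0 = 0)
-2*(-6 + (2*(-5))*(0 - 1*(-3))) + E*(-142) = -2*(-6 + (2*(-5))*(0 - 1*(-3))) + 0*(-142) = -2*(-6 - 10*(0 + 3)) + 0 = -2*(-6 - 10*3) + 0 = -2*(-6 - 30) + 0 = -2*(-36) + 0 = 72 + 0 = 72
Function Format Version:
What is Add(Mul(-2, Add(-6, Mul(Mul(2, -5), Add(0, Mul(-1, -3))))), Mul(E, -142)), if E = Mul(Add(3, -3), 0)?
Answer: 72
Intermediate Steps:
E = 0 (E = Mul(0, 0) = 0)
Add(Mul(-2, Add(-6, Mul(Mul(2, -5), Add(0, Mul(-1, -3))))), Mul(E, -142)) = Add(Mul(-2, Add(-6, Mul(Mul(2, -5), Add(0, Mul(-1, -3))))), Mul(0, -142)) = Add(Mul(-2, Add(-6, Mul(-10, Add(0, 3)))), 0) = Add(Mul(-2, Add(-6, Mul(-10, 3))), 0) = Add(Mul(-2, Add(-6, -30)), 0) = Add(Mul(-2, -36), 0) = Add(72, 0) = 72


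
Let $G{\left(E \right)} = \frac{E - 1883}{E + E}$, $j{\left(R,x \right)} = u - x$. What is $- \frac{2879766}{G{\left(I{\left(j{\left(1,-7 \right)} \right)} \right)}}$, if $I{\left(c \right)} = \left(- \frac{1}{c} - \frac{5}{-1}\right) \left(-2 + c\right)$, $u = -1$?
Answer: $\frac{334052856}{5591} \approx 59748.0$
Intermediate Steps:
$j{\left(R,x \right)} = -1 - x$
$I{\left(c \right)} = \left(-2 + c\right) \left(5 - \frac{1}{c}\right)$ ($I{\left(c \right)} = \left(- \frac{1}{c} - -5\right) \left(-2 + c\right) = \left(- \frac{1}{c} + 5\right) \left(-2 + c\right) = \left(5 - \frac{1}{c}\right) \left(-2 + c\right) = \left(-2 + c\right) \left(5 - \frac{1}{c}\right)$)
$G{\left(E \right)} = \frac{-1883 + E}{2 E}$
$- \frac{2879766}{G{\left(I{\left(j{\left(1,-7 \right)} \right)} \right)}} = - \frac{2879766}{\frac{1}{2} \frac{1}{-11 + \frac{2}{-1 - -7} + 5 \left(-1 - -7\right)} \left(-1883 + \left(-11 + \frac{2}{-1 - -7} + 5 \left(-1 - -7\right)\right)\right)} = - \frac{2879766}{\frac{1}{2} \frac{1}{-11 + \frac{2}{-1 + 7} + 5 \left(-1 + 7\right)} \left(-1883 + \left(-11 + \frac{2}{-1 + 7} + 5 \left(-1 + 7\right)\right)\right)} = - \frac{2879766}{\frac{1}{2} \frac{1}{-11 + \frac{2}{6} + 5 \cdot 6} \left(-1883 + \left(-11 + \frac{2}{6} + 5 \cdot 6\right)\right)} = - \frac{2879766}{\frac{1}{2} \frac{1}{-11 + 2 \cdot \frac{1}{6} + 30} \left(-1883 + \left(-11 + 2 \cdot \frac{1}{6} + 30\right)\right)} = - \frac{2879766}{\frac{1}{2} \frac{1}{-11 + \frac{1}{3} + 30} \left(-1883 + \left(-11 + \frac{1}{3} + 30\right)\right)} = - \frac{2879766}{\frac{1}{2} \frac{1}{\frac{58}{3}} \left(-1883 + \frac{58}{3}\right)} = - \frac{2879766}{\frac{1}{2} \cdot \frac{3}{58} \left(- \frac{5591}{3}\right)} = - \frac{2879766}{- \frac{5591}{116}} = \left(-2879766\right) \left(- \frac{116}{5591}\right) = \frac{334052856}{5591}$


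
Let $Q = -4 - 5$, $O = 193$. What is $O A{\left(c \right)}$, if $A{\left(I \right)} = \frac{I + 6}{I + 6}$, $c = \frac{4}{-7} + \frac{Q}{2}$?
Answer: $193$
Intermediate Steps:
$Q = -9$
$c = - \frac{71}{14}$ ($c = \frac{4}{-7} - \frac{9}{2} = 4 \left(- \frac{1}{7}\right) - \frac{9}{2} = - \frac{4}{7} - \frac{9}{2} = - \frac{71}{14} \approx -5.0714$)
$A{\left(I \right)} = 1$ ($A{\left(I \right)} = \frac{6 + I}{6 + I} = 1$)
$O A{\left(c \right)} = 193 \cdot 1 = 193$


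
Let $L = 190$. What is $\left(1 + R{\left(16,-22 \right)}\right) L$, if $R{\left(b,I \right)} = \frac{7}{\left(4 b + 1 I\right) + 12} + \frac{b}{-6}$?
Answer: $- \frac{7885}{27} \approx -292.04$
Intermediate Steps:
$R{\left(b,I \right)} = \frac{7}{12 + I + 4 b} - \frac{b}{6}$ ($R{\left(b,I \right)} = \frac{7}{\left(4 b + I\right) + 12} + b \left(- \frac{1}{6}\right) = \frac{7}{\left(I + 4 b\right) + 12} - \frac{b}{6} = \frac{7}{12 + I + 4 b} - \frac{b}{6}$)
$\left(1 + R{\left(16,-22 \right)}\right) L = \left(1 + \frac{42 - 192 - 4 \cdot 16^{2} - \left(-22\right) 16}{6 \left(12 - 22 + 4 \cdot 16\right)}\right) 190 = \left(1 + \frac{42 - 192 - 1024 + 352}{6 \left(12 - 22 + 64\right)}\right) 190 = \left(1 + \frac{42 - 192 - 1024 + 352}{6 \cdot 54}\right) 190 = \left(1 + \frac{1}{6} \cdot \frac{1}{54} \left(-822\right)\right) 190 = \left(1 - \frac{137}{54}\right) 190 = \left(- \frac{83}{54}\right) 190 = - \frac{7885}{27}$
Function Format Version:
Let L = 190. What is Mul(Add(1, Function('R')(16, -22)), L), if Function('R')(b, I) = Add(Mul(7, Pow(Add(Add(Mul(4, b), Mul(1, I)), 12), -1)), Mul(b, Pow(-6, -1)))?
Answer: Rational(-7885, 27) ≈ -292.04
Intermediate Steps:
Function('R')(b, I) = Add(Mul(7, Pow(Add(12, I, Mul(4, b)), -1)), Mul(Rational(-1, 6), b)) (Function('R')(b, I) = Add(Mul(7, Pow(Add(Add(Mul(4, b), I), 12), -1)), Mul(b, Rational(-1, 6))) = Add(Mul(7, Pow(Add(Add(I, Mul(4, b)), 12), -1)), Mul(Rational(-1, 6), b)) = Add(Mul(7, Pow(Add(12, I, Mul(4, b)), -1)), Mul(Rational(-1, 6), b)))
Mul(Add(1, Function('R')(16, -22)), L) = Mul(Add(1, Mul(Rational(1, 6), Pow(Add(12, -22, Mul(4, 16)), -1), Add(42, Mul(-12, 16), Mul(-4, Pow(16, 2)), Mul(-1, -22, 16)))), 190) = Mul(Add(1, Mul(Rational(1, 6), Pow(Add(12, -22, 64), -1), Add(42, -192, Mul(-4, 256), 352))), 190) = Mul(Add(1, Mul(Rational(1, 6), Pow(54, -1), Add(42, -192, -1024, 352))), 190) = Mul(Add(1, Mul(Rational(1, 6), Rational(1, 54), -822)), 190) = Mul(Add(1, Rational(-137, 54)), 190) = Mul(Rational(-83, 54), 190) = Rational(-7885, 27)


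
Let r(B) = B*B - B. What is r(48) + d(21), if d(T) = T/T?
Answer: 2257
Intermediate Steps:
d(T) = 1
r(B) = B² - B
r(48) + d(21) = 48*(-1 + 48) + 1 = 48*47 + 1 = 2256 + 1 = 2257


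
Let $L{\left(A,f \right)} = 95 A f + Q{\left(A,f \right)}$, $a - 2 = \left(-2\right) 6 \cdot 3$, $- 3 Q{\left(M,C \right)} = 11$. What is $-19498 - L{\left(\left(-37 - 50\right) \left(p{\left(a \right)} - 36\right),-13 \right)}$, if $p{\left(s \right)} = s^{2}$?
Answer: $- \frac{361073683}{3} \approx -1.2036 \cdot 10^{8}$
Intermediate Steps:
$Q{\left(M,C \right)} = - \frac{11}{3}$ ($Q{\left(M,C \right)} = \left(- \frac{1}{3}\right) 11 = - \frac{11}{3}$)
$a = -34$ ($a = 2 + \left(-2\right) 6 \cdot 3 = 2 - 36 = -34$)
$L{\left(A,f \right)} = - \frac{11}{3} + 95 A f$ ($L{\left(A,f \right)} = 95 A f - \frac{11}{3} = - \frac{11}{3} + 95 A f$)
$-19498 - L{\left(\left(-37 - 50\right) \left(p{\left(a \right)} - 36\right),-13 \right)} = -19498 - \left(- \frac{11}{3} + 95 \left(-37 - 50\right) \left(\left(-34\right)^{2} - 36\right) \left(-13\right)\right) = -19498 - \left(- \frac{11}{3} + 95 \left(- 87 \left(1156 - 36\right)\right) \left(-13\right)\right) = -19498 - \left(- \frac{11}{3} + 95 \left(\left(-87\right) 1120\right) \left(-13\right)\right) = -19498 - \left(- \frac{11}{3} + 95 \left(-97440\right) \left(-13\right)\right) = -19498 - \left(- \frac{11}{3} + 120338400\right) = -19498 - \frac{361015189}{3} = - \frac{361073683}{3}$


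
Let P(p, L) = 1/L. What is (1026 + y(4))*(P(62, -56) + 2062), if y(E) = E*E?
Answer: 60160391/28 ≈ 2.1486e+6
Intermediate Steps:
y(E) = E²
(1026 + y(4))*(P(62, -56) + 2062) = (1026 + 4²)*(1/(-56) + 2062) = (1026 + 16)*(-1/56 + 2062) = 1042*(115471/56) = 60160391/28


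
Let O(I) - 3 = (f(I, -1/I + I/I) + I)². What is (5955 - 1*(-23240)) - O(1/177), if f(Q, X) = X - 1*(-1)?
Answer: -44832508/31329 ≈ -1431.0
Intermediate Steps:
f(Q, X) = 1 + X (f(Q, X) = X + 1 = 1 + X)
O(I) = 3 + (2 + I - 1/I)² (O(I) = 3 + ((1 + (-1/I + I/I)) + I)² = 3 + ((1 + (-1/I + 1)) + I)² = 3 + ((1 + (1 - 1/I)) + I)² = 3 + ((2 - 1/I) + I)² = 3 + (2 + I - 1/I)²)
(5955 - 1*(-23240)) - O(1/177) = (5955 - 1*(-23240)) - (3 + (-1 + (1/177)² + 2/177)²/(1/177)²) = (5955 + 23240) - (3 + (-1 + (1/177)² + 2*(1/177))²/177⁻²) = 29195 - (3 + 31329*(-1 + 1/31329 + 2/177)²) = 29195 - (3 + 31329*(-30974/31329)²) = 29195 - (3 + 31329*(959388676/981506241)) = 29195 - (3 + 959388676/31329) = 29195 - 1*959482663/31329 = 29195 - 959482663/31329 = -44832508/31329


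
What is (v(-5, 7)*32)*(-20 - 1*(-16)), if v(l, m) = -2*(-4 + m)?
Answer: 768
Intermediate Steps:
v(l, m) = 8 - 2*m
(v(-5, 7)*32)*(-20 - 1*(-16)) = ((8 - 2*7)*32)*(-20 - 1*(-16)) = ((8 - 14)*32)*(-20 + 16) = -6*32*(-4) = -192*(-4) = 768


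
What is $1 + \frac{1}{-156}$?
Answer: $\frac{155}{156} \approx 0.99359$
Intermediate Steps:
$1 + \frac{1}{-156} = 1 - \frac{1}{156} = \frac{155}{156}$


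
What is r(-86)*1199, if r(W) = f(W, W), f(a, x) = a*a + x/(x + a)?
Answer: 17736807/2 ≈ 8.8684e+6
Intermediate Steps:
f(a, x) = a**2 + x/(a + x)
r(W) = (W + 2*W**3)/(2*W) (r(W) = (W + W**3 + W*W**2)/(W + W) = (W + W**3 + W**3)/((2*W)) = (1/(2*W))*(W + 2*W**3) = (W + 2*W**3)/(2*W))
r(-86)*1199 = (1/2 + (-86)**2)*1199 = (1/2 + 7396)*1199 = (14793/2)*1199 = 17736807/2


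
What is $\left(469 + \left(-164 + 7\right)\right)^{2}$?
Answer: $97344$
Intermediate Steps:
$\left(469 + \left(-164 + 7\right)\right)^{2} = \left(469 - 157\right)^{2} = 312^{2} = 97344$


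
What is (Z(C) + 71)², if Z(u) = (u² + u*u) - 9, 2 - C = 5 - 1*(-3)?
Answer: 17956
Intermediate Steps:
C = -6 (C = 2 - (5 - 1*(-3)) = 2 - (5 + 3) = 2 - 1*8 = 2 - 8 = -6)
Z(u) = -9 + 2*u² (Z(u) = (u² + u²) - 9 = 2*u² - 9 = -9 + 2*u²)
(Z(C) + 71)² = ((-9 + 2*(-6)²) + 71)² = ((-9 + 2*36) + 71)² = ((-9 + 72) + 71)² = (63 + 71)² = 134² = 17956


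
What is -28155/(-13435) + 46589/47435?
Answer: 392291128/127457845 ≈ 3.0778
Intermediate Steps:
-28155/(-13435) + 46589/47435 = -28155*(-1/13435) + 46589*(1/47435) = 5631/2687 + 46589/47435 = 392291128/127457845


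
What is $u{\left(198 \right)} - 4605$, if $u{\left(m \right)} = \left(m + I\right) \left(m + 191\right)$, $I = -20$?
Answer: $64637$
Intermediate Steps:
$u{\left(m \right)} = \left(-20 + m\right) \left(191 + m\right)$ ($u{\left(m \right)} = \left(m - 20\right) \left(m + 191\right) = \left(-20 + m\right) \left(191 + m\right)$)
$u{\left(198 \right)} - 4605 = \left(-3820 + 198^{2} + 171 \cdot 198\right) - 4605 = \left(-3820 + 39204 + 33858\right) - 4605 = 69242 - 4605 = 64637$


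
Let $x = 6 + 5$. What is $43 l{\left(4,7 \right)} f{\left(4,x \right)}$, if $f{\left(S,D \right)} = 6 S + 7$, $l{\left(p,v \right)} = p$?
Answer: $5332$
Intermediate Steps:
$x = 11$
$f{\left(S,D \right)} = 7 + 6 S$
$43 l{\left(4,7 \right)} f{\left(4,x \right)} = 43 \cdot 4 \left(7 + 6 \cdot 4\right) = 172 \left(7 + 24\right) = 172 \cdot 31 = 5332$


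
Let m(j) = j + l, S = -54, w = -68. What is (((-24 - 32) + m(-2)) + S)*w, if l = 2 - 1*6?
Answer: 7888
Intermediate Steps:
l = -4 (l = 2 - 6 = -4)
m(j) = -4 + j (m(j) = j - 4 = -4 + j)
(((-24 - 32) + m(-2)) + S)*w = (((-24 - 32) + (-4 - 2)) - 54)*(-68) = ((-56 - 6) - 54)*(-68) = (-62 - 54)*(-68) = -116*(-68) = 7888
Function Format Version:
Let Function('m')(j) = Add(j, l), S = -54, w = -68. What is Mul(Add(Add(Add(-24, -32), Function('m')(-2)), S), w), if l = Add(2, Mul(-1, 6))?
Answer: 7888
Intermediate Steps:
l = -4 (l = Add(2, -6) = -4)
Function('m')(j) = Add(-4, j) (Function('m')(j) = Add(j, -4) = Add(-4, j))
Mul(Add(Add(Add(-24, -32), Function('m')(-2)), S), w) = Mul(Add(Add(Add(-24, -32), Add(-4, -2)), -54), -68) = Mul(Add(Add(-56, -6), -54), -68) = Mul(Add(-62, -54), -68) = Mul(-116, -68) = 7888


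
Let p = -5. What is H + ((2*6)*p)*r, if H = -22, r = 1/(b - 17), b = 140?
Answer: -922/41 ≈ -22.488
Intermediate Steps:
r = 1/123 (r = 1/(140 - 17) = 1/123 ≈ 0.0081301)
H + ((2*6)*p)*r = -22 + ((2*6)*(-5))*(1/123) = -22 + (12*(-5))*(1/123) = -22 - 60*1/123 = -22 - 20/41 = -922/41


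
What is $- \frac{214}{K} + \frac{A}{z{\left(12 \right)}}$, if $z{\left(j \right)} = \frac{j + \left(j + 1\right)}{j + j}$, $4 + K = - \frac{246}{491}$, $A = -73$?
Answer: $- \frac{124507}{5525} \approx -22.535$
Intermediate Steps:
$K = - \frac{2210}{491}$ ($K = -4 - \frac{246}{491} = - \frac{2210}{491} \approx -4.501$)
$z{\left(j \right)} = \frac{1 + 2 j}{2 j}$ ($z{\left(j \right)} = \frac{j + \left(1 + j\right)}{2 j} = \left(1 + 2 j\right) \frac{1}{2 j} = \frac{1 + 2 j}{2 j}$)
$- \frac{214}{K} + \frac{A}{z{\left(12 \right)}} = - \frac{214}{- \frac{2210}{491}} - \frac{73}{\frac{1}{12} \left(\frac{1}{2} + 12\right)} = \left(-214\right) \left(- \frac{491}{2210}\right) - \frac{73}{\frac{1}{12} \cdot \frac{25}{2}} = \frac{52537}{1105} - \frac{73}{\frac{25}{24}} = \frac{52537}{1105} - \frac{1752}{25} = - \frac{124507}{5525}$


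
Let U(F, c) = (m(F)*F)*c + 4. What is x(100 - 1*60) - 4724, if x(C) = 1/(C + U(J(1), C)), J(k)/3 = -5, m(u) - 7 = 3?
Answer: -28136145/5956 ≈ -4724.0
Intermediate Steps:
m(u) = 10 (m(u) = 7 + 3 = 10)
J(k) = -15 (J(k) = 3*(-5) = -15)
U(F, c) = 4 + 10*F*c (U(F, c) = (10*F)*c + 4 = 10*F*c + 4 = 4 + 10*F*c)
x(C) = 1/(4 - 149*C) (x(C) = 1/(C + (4 + 10*(-15)*C)) = 1/(C + (4 - 150*C)) = 1/(4 - 149*C))
x(100 - 1*60) - 4724 = 1/(4 - 149*(100 - 1*60)) - 4724 = 1/(4 - 149*(100 - 60)) - 4724 = 1/(4 - 149*40) - 4724 = 1/(4 - 5960) - 4724 = 1/(-5956) - 4724 = -1/5956 - 4724 = -28136145/5956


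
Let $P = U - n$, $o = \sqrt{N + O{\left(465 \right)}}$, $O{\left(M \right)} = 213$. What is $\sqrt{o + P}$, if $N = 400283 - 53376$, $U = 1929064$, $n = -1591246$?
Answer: $\sqrt{3520310 + 4 \sqrt{21695}} \approx 1876.4$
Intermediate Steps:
$N = 346907$ ($N = 400283 - 53376 = 346907$)
$o = 4 \sqrt{21695}$ ($o = \sqrt{346907 + 213} = \sqrt{347120} = 4 \sqrt{21695} \approx 589.17$)
$P = 3520310$ ($P = 1929064 - -1591246 = 1929064 + 1591246 = 3520310$)
$\sqrt{o + P} = \sqrt{4 \sqrt{21695} + 3520310} = \sqrt{3520310 + 4 \sqrt{21695}}$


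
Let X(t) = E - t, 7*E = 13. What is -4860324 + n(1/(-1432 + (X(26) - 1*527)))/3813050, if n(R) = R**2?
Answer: -3571427197216381456751/734812575708200 ≈ -4.8603e+6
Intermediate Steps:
E = 13/7 (E = (1/7)*13 = 13/7 ≈ 1.8571)
X(t) = 13/7 - t
-4860324 + n(1/(-1432 + (X(26) - 1*527)))/3813050 = -4860324 + (1/(-1432 + ((13/7 - 1*26) - 1*527)))**2/3813050 = -4860324 + (1/(-1432 + ((13/7 - 26) - 527)))**2*(1/3813050) = -4860324 + (1/(-1432 + (-169/7 - 527)))**2*(1/3813050) = -4860324 + (1/(-1432 - 3858/7))**2*(1/3813050) = -4860324 + (1/(-13882/7))**2*(1/3813050) = -4860324 + (-7/13882)**2*(1/3813050) = -4860324 + (49/192709924)*(1/3813050) = -4860324 + 49/734812575708200 = -3571427197216381456751/734812575708200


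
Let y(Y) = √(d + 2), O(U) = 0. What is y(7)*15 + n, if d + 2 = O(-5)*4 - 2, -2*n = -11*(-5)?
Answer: -55/2 + 15*I*√2 ≈ -27.5 + 21.213*I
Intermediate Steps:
n = -55/2 (n = -(-11)*(-5)/2 = -½*55 = -55/2 ≈ -27.500)
d = -4 (d = -2 + (0*4 - 2) = -2 + (0 - 2) = -2 - 2 = -4)
y(Y) = I*√2 (y(Y) = √(-4 + 2) = √(-2) = I*√2)
y(7)*15 + n = (I*√2)*15 - 55/2 = 15*I*√2 - 55/2 = -55/2 + 15*I*√2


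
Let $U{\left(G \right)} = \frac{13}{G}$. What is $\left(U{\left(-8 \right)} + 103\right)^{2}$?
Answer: $\frac{657721}{64} \approx 10277.0$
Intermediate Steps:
$\left(U{\left(-8 \right)} + 103\right)^{2} = \left(\frac{13}{-8} + 103\right)^{2} = \left(13 \left(- \frac{1}{8}\right) + 103\right)^{2} = \left(- \frac{13}{8} + 103\right)^{2} = \left(\frac{811}{8}\right)^{2} = \frac{657721}{64}$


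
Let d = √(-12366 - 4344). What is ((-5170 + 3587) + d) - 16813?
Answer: -18396 + I*√16710 ≈ -18396.0 + 129.27*I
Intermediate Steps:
d = I*√16710 (d = √(-16710) = I*√16710 ≈ 129.27*I)
((-5170 + 3587) + d) - 16813 = ((-5170 + 3587) + I*√16710) - 16813 = (-1583 + I*√16710) - 16813 = -18396 + I*√16710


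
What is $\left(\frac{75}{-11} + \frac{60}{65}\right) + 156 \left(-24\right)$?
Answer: $- \frac{536235}{143} \approx -3749.9$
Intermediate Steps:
$\left(\frac{75}{-11} + \frac{60}{65}\right) + 156 \left(-24\right) = \left(75 \left(- \frac{1}{11}\right) + 60 \cdot \frac{1}{65}\right) - 3744 = \left(- \frac{75}{11} + \frac{12}{13}\right) - 3744 = - \frac{843}{143} - 3744 = - \frac{536235}{143}$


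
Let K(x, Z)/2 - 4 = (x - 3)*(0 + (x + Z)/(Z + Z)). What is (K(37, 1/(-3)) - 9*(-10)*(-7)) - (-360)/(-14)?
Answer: -30714/7 ≈ -4387.7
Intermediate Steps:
K(x, Z) = 8 + (-3 + x)*(Z + x)/Z (K(x, Z) = 8 + 2*((x - 3)*(0 + (x + Z)/(Z + Z))) = 8 + 2*((-3 + x)*(0 + (Z + x)/((2*Z)))) = 8 + 2*((-3 + x)*(0 + (Z + x)*(1/(2*Z)))) = 8 + 2*((-3 + x)*(0 + (Z + x)/(2*Z))) = 8 + 2*((-3 + x)*((Z + x)/(2*Z))) = 8 + 2*((-3 + x)*(Z + x)/(2*Z)) = 8 + (-3 + x)*(Z + x)/Z)
(K(37, 1/(-3)) - 9*(-10)*(-7)) - (-360)/(-14) = ((37**2 - 3*37 + (5 + 37)/(-3))/(1/(-3)) - 9*(-10)*(-7)) - (-360)/(-14) = ((1369 - 111 - 1/3*42)/(-1/3) + 90*(-7)) - (-360)*(-1)/14 = (-3*(1369 - 111 - 14) - 630) - 10*18/7 = (-3*1244 - 630) - 180/7 = (-3732 - 630) - 180/7 = -4362 - 180/7 = -30714/7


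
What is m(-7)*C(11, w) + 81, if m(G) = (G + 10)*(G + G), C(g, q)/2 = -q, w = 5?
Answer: 501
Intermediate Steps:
C(g, q) = -2*q (C(g, q) = 2*(-q) = -2*q)
m(G) = 2*G*(10 + G) (m(G) = (10 + G)*(2*G) = 2*G*(10 + G))
m(-7)*C(11, w) + 81 = (2*(-7)*(10 - 7))*(-2*5) + 81 = (2*(-7)*3)*(-10) + 81 = -42*(-10) + 81 = 420 + 81 = 501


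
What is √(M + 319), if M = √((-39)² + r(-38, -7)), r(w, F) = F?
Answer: √(319 + √1514) ≈ 18.919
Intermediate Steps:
M = √1514 (M = √((-39)² - 7) = √(1521 - 7) = √1514 ≈ 38.910)
√(M + 319) = √(√1514 + 319) = √(319 + √1514)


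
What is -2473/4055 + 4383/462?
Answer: 5543513/624470 ≈ 8.8772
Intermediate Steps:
-2473/4055 + 4383/462 = -2473*1/4055 + 4383*(1/462) = -2473/4055 + 1461/154 = 5543513/624470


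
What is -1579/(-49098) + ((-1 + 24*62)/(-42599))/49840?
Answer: 239453987851/7445831499120 ≈ 0.032159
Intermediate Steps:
-1579/(-49098) + ((-1 + 24*62)/(-42599))/49840 = -1579*(-1/49098) + ((-1 + 1488)*(-1/42599))*(1/49840) = 1579/49098 + (1487*(-1/42599))*(1/49840) = 1579/49098 - 1487/42599*1/49840 = 1579/49098 - 1487/2123134160 = 239453987851/7445831499120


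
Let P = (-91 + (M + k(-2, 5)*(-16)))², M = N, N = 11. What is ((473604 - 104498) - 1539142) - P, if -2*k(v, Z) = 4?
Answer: -1172340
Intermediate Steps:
k(v, Z) = -2 (k(v, Z) = -½*4 = -2)
M = 11
P = 2304 (P = (-91 + (11 - 2*(-16)))² = (-91 + (11 + 32))² = (-91 + 43)² = (-48)² = 2304)
((473604 - 104498) - 1539142) - P = ((473604 - 104498) - 1539142) - 1*2304 = (369106 - 1539142) - 2304 = -1170036 - 2304 = -1172340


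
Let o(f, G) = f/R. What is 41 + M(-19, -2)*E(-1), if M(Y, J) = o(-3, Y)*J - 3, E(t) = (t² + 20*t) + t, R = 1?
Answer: -19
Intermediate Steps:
o(f, G) = f (o(f, G) = f/1 = f*1 = f)
E(t) = t² + 21*t
M(Y, J) = -3 - 3*J (M(Y, J) = -3*J - 3 = -3 - 3*J)
41 + M(-19, -2)*E(-1) = 41 + (-3 - 3*(-2))*(-(21 - 1)) = 41 + (-3 + 6)*(-1*20) = 41 + 3*(-20) = 41 - 60 = -19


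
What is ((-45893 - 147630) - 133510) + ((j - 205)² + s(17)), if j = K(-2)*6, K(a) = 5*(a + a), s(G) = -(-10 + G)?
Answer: -221415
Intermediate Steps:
s(G) = 10 - G
K(a) = 10*a (K(a) = 5*(2*a) = 10*a)
j = -120 (j = (10*(-2))*6 = -20*6 = -120)
((-45893 - 147630) - 133510) + ((j - 205)² + s(17)) = ((-45893 - 147630) - 133510) + ((-120 - 205)² + (10 - 1*17)) = (-193523 - 133510) + ((-325)² + (10 - 17)) = -327033 + (105625 - 7) = -327033 + 105618 = -221415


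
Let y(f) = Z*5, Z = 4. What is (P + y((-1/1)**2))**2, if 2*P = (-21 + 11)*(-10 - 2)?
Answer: 6400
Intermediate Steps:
y(f) = 20 (y(f) = 4*5 = 20)
P = 60 (P = ((-21 + 11)*(-10 - 2))/2 = (-10*(-12))/2 = (1/2)*120 = 60)
(P + y((-1/1)**2))**2 = (60 + 20)**2 = 80**2 = 6400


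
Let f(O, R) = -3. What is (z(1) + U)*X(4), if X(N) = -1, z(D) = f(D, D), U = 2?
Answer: 1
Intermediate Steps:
z(D) = -3
(z(1) + U)*X(4) = (-3 + 2)*(-1) = -1*(-1) = 1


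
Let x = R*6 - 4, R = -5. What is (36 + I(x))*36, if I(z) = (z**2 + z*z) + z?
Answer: 83304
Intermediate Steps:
x = -34 (x = -5*6 - 4 = -30 - 4 = -34)
I(z) = z + 2*z**2 (I(z) = (z**2 + z**2) + z = 2*z**2 + z = z + 2*z**2)
(36 + I(x))*36 = (36 - 34*(1 + 2*(-34)))*36 = (36 - 34*(1 - 68))*36 = (36 - 34*(-67))*36 = (36 + 2278)*36 = 2314*36 = 83304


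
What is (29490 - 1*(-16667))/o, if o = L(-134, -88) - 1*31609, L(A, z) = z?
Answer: -46157/31697 ≈ -1.4562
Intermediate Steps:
o = -31697 (o = -88 - 1*31609 = -88 - 31609 = -31697)
(29490 - 1*(-16667))/o = (29490 - 1*(-16667))/(-31697) = (29490 + 16667)*(-1/31697) = 46157*(-1/31697) = -46157/31697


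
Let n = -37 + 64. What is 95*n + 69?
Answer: 2634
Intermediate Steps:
n = 27
95*n + 69 = 95*27 + 69 = 2565 + 69 = 2634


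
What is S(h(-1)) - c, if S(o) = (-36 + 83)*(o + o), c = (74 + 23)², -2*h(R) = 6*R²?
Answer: -9691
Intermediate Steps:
h(R) = -3*R²
c = 9409 (c = 97² = 9409)
S(o) = 94*o (S(o) = 47*(2*o) = 94*o)
S(h(-1)) - c = 94*(-3*(-1)²) - 1*9409 = 94*(-3*1) - 9409 = 94*(-3) - 9409 = -282 - 9409 = -9691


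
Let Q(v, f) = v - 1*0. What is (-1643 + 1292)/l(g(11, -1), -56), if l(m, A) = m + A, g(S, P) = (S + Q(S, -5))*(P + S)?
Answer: -351/164 ≈ -2.1402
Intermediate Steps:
Q(v, f) = v (Q(v, f) = v + 0 = v)
g(S, P) = 2*S*(P + S) (g(S, P) = (S + S)*(P + S) = (2*S)*(P + S) = 2*S*(P + S))
l(m, A) = A + m
(-1643 + 1292)/l(g(11, -1), -56) = (-1643 + 1292)/(-56 + 2*11*(-1 + 11)) = -351/(-56 + 2*11*10) = -351/(-56 + 220) = -351/164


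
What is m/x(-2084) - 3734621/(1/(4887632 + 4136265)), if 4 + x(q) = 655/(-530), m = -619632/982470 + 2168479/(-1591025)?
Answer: -974560252530666625288666589/28917985137375 ≈ -3.3701e+13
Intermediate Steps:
m = -103877185531/52104477725 (m = -619632*1/982470 + 2168479*(-1/1591025) = -103272/163745 - 2168479/1591025 = -103877185531/52104477725 ≈ -1.9936)
x(q) = -555/106 (x(q) = -4 + 655/(-530) = -4 + 655*(-1/530) = -4 - 131/106 = -555/106)
m/x(-2084) - 3734621/(1/(4887632 + 4136265)) = -103877185531/(52104477725*(-555/106)) - 3734621/(1/(4887632 + 4136265)) = -103877185531/52104477725*(-106/555) - 3734621/(1/9023897) = 11010981666286/28917985137375 - 3734621/1/9023897 = 11010981666286/28917985137375 - 3734621*9023897 = 11010981666286/28917985137375 - 33700835238037 = -974560252530666625288666589/28917985137375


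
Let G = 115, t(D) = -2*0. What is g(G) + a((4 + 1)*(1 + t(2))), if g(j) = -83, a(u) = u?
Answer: -78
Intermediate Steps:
t(D) = 0
g(G) + a((4 + 1)*(1 + t(2))) = -83 + (4 + 1)*(1 + 0) = -83 + 5*1 = -83 + 5 = -78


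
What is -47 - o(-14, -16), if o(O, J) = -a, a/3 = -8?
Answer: -71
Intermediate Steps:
a = -24 (a = 3*(-8) = -24)
o(O, J) = 24 (o(O, J) = -1*(-24) = 24)
-47 - o(-14, -16) = -47 - 1*24 = -47 - 24 = -71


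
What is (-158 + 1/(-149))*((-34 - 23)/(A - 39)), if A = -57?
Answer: -447317/4768 ≈ -93.817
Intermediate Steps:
(-158 + 1/(-149))*((-34 - 23)/(A - 39)) = (-158 + 1/(-149))*((-34 - 23)/(-57 - 39)) = (-158 - 1/149)*(-57/(-96)) = -(-1341951)*(-1)/(149*96) = -23543/149*19/32 = -447317/4768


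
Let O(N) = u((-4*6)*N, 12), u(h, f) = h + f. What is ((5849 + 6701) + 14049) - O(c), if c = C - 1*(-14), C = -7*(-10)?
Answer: 28603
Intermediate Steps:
C = 70
c = 84 (c = 70 - 1*(-14) = 70 + 14 = 84)
u(h, f) = f + h
O(N) = 12 - 24*N (O(N) = 12 + (-4*6)*N = 12 - 24*N)
((5849 + 6701) + 14049) - O(c) = ((5849 + 6701) + 14049) - (12 - 24*84) = (12550 + 14049) - (12 - 2016) = 26599 - 1*(-2004) = 26599 + 2004 = 28603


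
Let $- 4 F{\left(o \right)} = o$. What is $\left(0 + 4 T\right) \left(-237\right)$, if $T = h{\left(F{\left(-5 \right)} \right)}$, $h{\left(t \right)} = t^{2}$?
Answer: $- \frac{5925}{4} \approx -1481.3$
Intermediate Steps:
$F{\left(o \right)} = - \frac{o}{4}$
$T = \frac{25}{16}$ ($T = \left(\left(- \frac{1}{4}\right) \left(-5\right)\right)^{2} = \left(\frac{5}{4}\right)^{2} = \frac{25}{16} \approx 1.5625$)
$\left(0 + 4 T\right) \left(-237\right) = \left(0 + 4 \cdot \frac{25}{16}\right) \left(-237\right) = \left(0 + \frac{25}{4}\right) \left(-237\right) = \frac{25}{4} \left(-237\right) = - \frac{5925}{4}$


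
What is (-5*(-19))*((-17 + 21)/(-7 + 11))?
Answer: 95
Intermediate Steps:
(-5*(-19))*((-17 + 21)/(-7 + 11)) = 95*(4/4) = 95*(4*(¼)) = 95*1 = 95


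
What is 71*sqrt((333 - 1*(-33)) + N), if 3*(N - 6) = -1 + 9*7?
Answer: 71*sqrt(3534)/3 ≈ 1406.9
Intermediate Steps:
N = 80/3 (N = 6 + (-1 + 9*7)/3 = 6 + (-1 + 63)/3 = 6 + (1/3)*62 = 6 + 62/3 = 80/3 ≈ 26.667)
71*sqrt((333 - 1*(-33)) + N) = 71*sqrt((333 - 1*(-33)) + 80/3) = 71*sqrt((333 + 33) + 80/3) = 71*sqrt(366 + 80/3) = 71*sqrt(1178/3) = 71*(sqrt(3534)/3) = 71*sqrt(3534)/3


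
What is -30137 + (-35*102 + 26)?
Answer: -33681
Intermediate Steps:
-30137 + (-35*102 + 26) = -30137 + (-3570 + 26) = -30137 - 3544 = -33681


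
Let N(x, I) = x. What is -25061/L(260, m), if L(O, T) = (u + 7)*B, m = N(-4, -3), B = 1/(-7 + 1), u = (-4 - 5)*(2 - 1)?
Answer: -75183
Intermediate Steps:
u = -9 (u = -9*1 = -9)
B = -⅙ (B = 1/(-6) = -⅙ ≈ -0.16667)
m = -4
L(O, T) = ⅓ (L(O, T) = (-9 + 7)*(-⅙) = -2*(-⅙) = ⅓)
-25061/L(260, m) = -25061/⅓ = -25061*3 = -75183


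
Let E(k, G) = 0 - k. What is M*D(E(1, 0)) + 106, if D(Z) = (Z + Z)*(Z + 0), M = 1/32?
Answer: 1697/16 ≈ 106.06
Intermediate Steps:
E(k, G) = -k
M = 1/32 ≈ 0.031250
D(Z) = 2*Z² (D(Z) = (2*Z)*Z = 2*Z²)
M*D(E(1, 0)) + 106 = (2*(-1*1)²)/32 + 106 = (2*(-1)²)/32 + 106 = (2*1)/32 + 106 = (1/32)*2 + 106 = 1/16 + 106 = 1697/16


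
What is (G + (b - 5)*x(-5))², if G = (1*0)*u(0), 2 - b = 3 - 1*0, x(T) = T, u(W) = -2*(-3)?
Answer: 900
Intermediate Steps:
u(W) = 6
b = -1 (b = 2 - (3 - 1*0) = 2 - (3 + 0) = 2 - 1*3 = 2 - 3 = -1)
G = 0 (G = (1*0)*6 = 0*6 = 0)
(G + (b - 5)*x(-5))² = (0 + (-1 - 5)*(-5))² = (0 - 6*(-5))² = (0 + 30)² = 30² = 900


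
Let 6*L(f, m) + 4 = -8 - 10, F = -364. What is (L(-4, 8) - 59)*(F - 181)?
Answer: 102460/3 ≈ 34153.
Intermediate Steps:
L(f, m) = -11/3 (L(f, m) = -⅔ + (-8 - 10)/6 = -⅔ + (⅙)*(-18) = -⅔ - 3 = -11/3)
(L(-4, 8) - 59)*(F - 181) = (-11/3 - 59)*(-364 - 181) = -188/3*(-545) = 102460/3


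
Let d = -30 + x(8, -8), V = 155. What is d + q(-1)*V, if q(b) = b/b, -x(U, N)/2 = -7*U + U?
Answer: 221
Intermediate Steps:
x(U, N) = 12*U (x(U, N) = -2*(-7*U + U) = -(-12)*U = 12*U)
q(b) = 1
d = 66 (d = -30 + 12*8 = -30 + 96 = 66)
d + q(-1)*V = 66 + 1*155 = 66 + 155 = 221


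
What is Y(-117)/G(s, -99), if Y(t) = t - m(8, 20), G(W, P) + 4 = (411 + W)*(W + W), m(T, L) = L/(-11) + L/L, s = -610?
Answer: -639/1335268 ≈ -0.00047856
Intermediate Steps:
m(T, L) = 1 - L/11 (m(T, L) = L*(-1/11) + 1 = -L/11 + 1 = 1 - L/11)
G(W, P) = -4 + 2*W*(411 + W) (G(W, P) = -4 + (411 + W)*(W + W) = -4 + (411 + W)*(2*W) = -4 + 2*W*(411 + W))
Y(t) = 9/11 + t (Y(t) = t - (1 - 1/11*20) = t - (1 - 20/11) = t - 1*(-9/11) = t + 9/11 = 9/11 + t)
Y(-117)/G(s, -99) = (9/11 - 117)/(-4 + 2*(-610)² + 822*(-610)) = -1278/(11*(-4 + 2*372100 - 501420)) = -1278/(11*(-4 + 744200 - 501420)) = -1278/11/242776 = -1278/11*1/242776 = -639/1335268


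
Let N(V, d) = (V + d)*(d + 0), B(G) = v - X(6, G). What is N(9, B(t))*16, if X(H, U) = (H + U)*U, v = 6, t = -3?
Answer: 5760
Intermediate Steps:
X(H, U) = U*(H + U)
B(G) = 6 - G*(6 + G)
N(V, d) = d*(V + d) (N(V, d) = (V + d)*d = d*(V + d))
N(9, B(t))*16 = ((6 - 1*(-3)*(6 - 3))*(9 + (6 - 1*(-3)*(6 - 3))))*16 = ((6 - 1*(-3)*3)*(9 + (6 - 1*(-3)*3)))*16 = ((6 + 9)*(9 + (6 + 9)))*16 = (15*(9 + 15))*16 = (15*24)*16 = 360*16 = 5760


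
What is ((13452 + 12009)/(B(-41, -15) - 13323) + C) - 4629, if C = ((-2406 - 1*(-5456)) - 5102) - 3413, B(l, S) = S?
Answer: -4987379/494 ≈ -10096.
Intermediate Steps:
C = -5465 (C = ((-2406 + 5456) - 5102) - 3413 = (3050 - 5102) - 3413 = -2052 - 3413 = -5465)
((13452 + 12009)/(B(-41, -15) - 13323) + C) - 4629 = ((13452 + 12009)/(-15 - 13323) - 5465) - 4629 = (25461/(-13338) - 5465) - 4629 = (25461*(-1/13338) - 5465) - 4629 = (-943/494 - 5465) - 4629 = -2700653/494 - 4629 = -4987379/494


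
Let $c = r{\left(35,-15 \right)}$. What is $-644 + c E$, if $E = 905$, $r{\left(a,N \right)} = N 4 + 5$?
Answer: $-50419$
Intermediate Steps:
$r{\left(a,N \right)} = 5 + 4 N$ ($r{\left(a,N \right)} = 4 N + 5 = 5 + 4 N$)
$c = -55$ ($c = 5 + 4 \left(-15\right) = 5 - 60 = -55$)
$-644 + c E = -644 - 49775 = -50419$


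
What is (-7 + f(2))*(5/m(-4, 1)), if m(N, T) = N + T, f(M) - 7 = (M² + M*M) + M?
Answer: -50/3 ≈ -16.667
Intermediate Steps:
f(M) = 7 + M + 2*M² (f(M) = 7 + ((M² + M*M) + M) = 7 + ((M² + M²) + M) = 7 + (2*M² + M) = 7 + (M + 2*M²) = 7 + M + 2*M²)
(-7 + f(2))*(5/m(-4, 1)) = (-7 + (7 + 2 + 2*2²))*(5/(-4 + 1)) = (-7 + (7 + 2 + 2*4))*(5/(-3)) = (-7 + (7 + 2 + 8))*(5*(-⅓)) = (-7 + 17)*(-5/3) = 10*(-5/3) = -50/3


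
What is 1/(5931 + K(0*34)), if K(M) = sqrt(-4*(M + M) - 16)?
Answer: 5931/35176777 - 4*I/35176777 ≈ 0.00016861 - 1.1371e-7*I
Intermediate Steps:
K(M) = sqrt(-16 - 8*M) (K(M) = sqrt(-8*M - 16) = sqrt(-16 - 8*M))
1/(5931 + K(0*34)) = 1/(5931 + 2*sqrt(-4 - 0*34)) = 1/(5931 + 2*sqrt(-4 - 2*0)) = 1/(5931 + 2*sqrt(-4 + 0)) = 1/(5931 + 2*sqrt(-4)) = 1/(5931 + 2*(2*I)) = 1/(5931 + 4*I) = (5931 - 4*I)/35176777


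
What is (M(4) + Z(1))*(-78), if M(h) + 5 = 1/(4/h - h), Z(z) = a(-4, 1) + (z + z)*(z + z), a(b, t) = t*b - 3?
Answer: 650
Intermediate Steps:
a(b, t) = -3 + b*t (a(b, t) = b*t - 3 = -3 + b*t)
Z(z) = -7 + 4*z² (Z(z) = (-3 - 4*1) + (z + z)*(z + z) = (-3 - 4) + (2*z)*(2*z) = -7 + 4*z²)
M(h) = -5 + 1/(-h + 4/h) (M(h) = -5 + 1/(4/h - h) = -5 + 1/(-h + 4/h))
(M(4) + Z(1))*(-78) = ((20 - 1*4 - 5*4²)/(-4 + 4²) + (-7 + 4*1²))*(-78) = ((20 - 4 - 5*16)/(-4 + 16) + (-7 + 4*1))*(-78) = ((20 - 4 - 80)/12 + (-7 + 4))*(-78) = ((1/12)*(-64) - 3)*(-78) = (-16/3 - 3)*(-78) = -25/3*(-78) = 650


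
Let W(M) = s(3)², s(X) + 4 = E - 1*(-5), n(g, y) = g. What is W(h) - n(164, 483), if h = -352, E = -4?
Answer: -155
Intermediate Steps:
s(X) = -3 (s(X) = -4 + (-4 - 1*(-5)) = -4 + (-4 + 5) = -4 + 1 = -3)
W(M) = 9 (W(M) = (-3)² = 9)
W(h) - n(164, 483) = 9 - 1*164 = 9 - 164 = -155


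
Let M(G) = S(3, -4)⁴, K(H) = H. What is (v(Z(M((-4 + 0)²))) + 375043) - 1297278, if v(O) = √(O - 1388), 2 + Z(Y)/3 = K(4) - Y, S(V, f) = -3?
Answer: -922235 + 5*I*√65 ≈ -9.2224e+5 + 40.311*I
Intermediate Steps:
M(G) = 81 (M(G) = (-3)⁴ = 81)
Z(Y) = 6 - 3*Y (Z(Y) = -6 + 3*(4 - Y) = -6 + (12 - 3*Y) = 6 - 3*Y)
v(O) = √(-1388 + O)
(v(Z(M((-4 + 0)²))) + 375043) - 1297278 = (√(-1388 + (6 - 3*81)) + 375043) - 1297278 = (√(-1388 + (6 - 243)) + 375043) - 1297278 = (√(-1388 - 237) + 375043) - 1297278 = (√(-1625) + 375043) - 1297278 = (5*I*√65 + 375043) - 1297278 = (375043 + 5*I*√65) - 1297278 = -922235 + 5*I*√65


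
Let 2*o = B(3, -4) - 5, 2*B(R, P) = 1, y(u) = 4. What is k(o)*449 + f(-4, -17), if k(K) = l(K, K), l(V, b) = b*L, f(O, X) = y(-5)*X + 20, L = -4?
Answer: 3993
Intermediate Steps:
B(R, P) = 1/2 (B(R, P) = (1/2)*1 = 1/2)
o = -9/4 (o = (1/2 - 5)/2 = (1/2)*(-9/2) = -9/4 ≈ -2.2500)
f(O, X) = 20 + 4*X (f(O, X) = 4*X + 20 = 20 + 4*X)
l(V, b) = -4*b (l(V, b) = b*(-4) = -4*b)
k(K) = -4*K
k(o)*449 + f(-4, -17) = -4*(-9/4)*449 + (20 + 4*(-17)) = 9*449 + (20 - 68) = 4041 - 48 = 3993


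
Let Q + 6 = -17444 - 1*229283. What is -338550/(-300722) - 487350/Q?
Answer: 115044161925/37099020613 ≈ 3.1010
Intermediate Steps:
Q = -246733 (Q = -6 + (-17444 - 1*229283) = -6 + (-17444 - 229283) = -6 - 246727 = -246733)
-338550/(-300722) - 487350/Q = -338550/(-300722) - 487350/(-246733) = -338550*(-1/300722) - 487350*(-1/246733) = 169275/150361 + 487350/246733 = 115044161925/37099020613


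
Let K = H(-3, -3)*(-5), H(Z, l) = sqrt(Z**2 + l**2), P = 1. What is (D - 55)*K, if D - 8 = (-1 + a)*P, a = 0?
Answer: 720*sqrt(2) ≈ 1018.2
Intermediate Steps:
D = 7 (D = 8 + (-1 + 0)*1 = 8 - 1*1 = 8 - 1 = 7)
K = -15*sqrt(2) (K = sqrt((-3)**2 + (-3)**2)*(-5) = sqrt(9 + 9)*(-5) = sqrt(18)*(-5) = (3*sqrt(2))*(-5) = -15*sqrt(2) ≈ -21.213)
(D - 55)*K = (7 - 55)*(-15*sqrt(2)) = -(-720)*sqrt(2) = 720*sqrt(2)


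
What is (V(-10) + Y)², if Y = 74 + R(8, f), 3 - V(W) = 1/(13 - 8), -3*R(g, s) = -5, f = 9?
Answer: 1385329/225 ≈ 6157.0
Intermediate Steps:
R(g, s) = 5/3 (R(g, s) = -⅓*(-5) = 5/3)
V(W) = 14/5 (V(W) = 3 - 1/(13 - 8) = 3 - 1/5 = 3 - 1*⅕ = 3 - ⅕ = 14/5)
Y = 227/3 (Y = 74 + 5/3 = 227/3 ≈ 75.667)
(V(-10) + Y)² = (14/5 + 227/3)² = (1177/15)² = 1385329/225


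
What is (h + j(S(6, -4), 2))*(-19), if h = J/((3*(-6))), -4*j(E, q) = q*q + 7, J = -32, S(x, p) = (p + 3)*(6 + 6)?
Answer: 665/36 ≈ 18.472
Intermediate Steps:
S(x, p) = 36 + 12*p (S(x, p) = (3 + p)*12 = 36 + 12*p)
j(E, q) = -7/4 - q²/4 (j(E, q) = -(q*q + 7)/4 = -(q² + 7)/4 = -(7 + q²)/4 = -7/4 - q²/4)
h = 16/9 (h = -32/(3*(-6)) = -32/(-18) = -32*(-1/18) = 16/9 ≈ 1.7778)
(h + j(S(6, -4), 2))*(-19) = (16/9 + (-7/4 - ¼*2²))*(-19) = (16/9 + (-7/4 - ¼*4))*(-19) = (16/9 + (-7/4 - 1))*(-19) = (16/9 - 11/4)*(-19) = -35/36*(-19) = 665/36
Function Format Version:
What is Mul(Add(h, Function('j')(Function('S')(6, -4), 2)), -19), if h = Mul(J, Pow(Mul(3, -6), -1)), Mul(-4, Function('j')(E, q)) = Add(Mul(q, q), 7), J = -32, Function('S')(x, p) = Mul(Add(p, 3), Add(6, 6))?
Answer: Rational(665, 36) ≈ 18.472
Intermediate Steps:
Function('S')(x, p) = Add(36, Mul(12, p)) (Function('S')(x, p) = Mul(Add(3, p), 12) = Add(36, Mul(12, p)))
Function('j')(E, q) = Add(Rational(-7, 4), Mul(Rational(-1, 4), Pow(q, 2))) (Function('j')(E, q) = Mul(Rational(-1, 4), Add(Mul(q, q), 7)) = Mul(Rational(-1, 4), Add(Pow(q, 2), 7)) = Mul(Rational(-1, 4), Add(7, Pow(q, 2))) = Add(Rational(-7, 4), Mul(Rational(-1, 4), Pow(q, 2))))
h = Rational(16, 9) (h = Mul(-32, Pow(Mul(3, -6), -1)) = Mul(-32, Pow(-18, -1)) = Mul(-32, Rational(-1, 18)) = Rational(16, 9) ≈ 1.7778)
Mul(Add(h, Function('j')(Function('S')(6, -4), 2)), -19) = Mul(Add(Rational(16, 9), Add(Rational(-7, 4), Mul(Rational(-1, 4), Pow(2, 2)))), -19) = Mul(Add(Rational(16, 9), Add(Rational(-7, 4), Mul(Rational(-1, 4), 4))), -19) = Mul(Add(Rational(16, 9), Add(Rational(-7, 4), -1)), -19) = Mul(Add(Rational(16, 9), Rational(-11, 4)), -19) = Mul(Rational(-35, 36), -19) = Rational(665, 36)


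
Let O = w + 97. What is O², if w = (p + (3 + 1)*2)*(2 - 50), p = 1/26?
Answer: 14100025/169 ≈ 83432.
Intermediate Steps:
p = 1/26 ≈ 0.038462
w = -5016/13 (w = (1/26 + (3 + 1)*2)*(2 - 50) = (1/26 + 4*2)*(-48) = (1/26 + 8)*(-48) = (209/26)*(-48) = -5016/13 ≈ -385.85)
O = -3755/13 (O = -5016/13 + 97 = -3755/13 ≈ -288.85)
O² = (-3755/13)² = 14100025/169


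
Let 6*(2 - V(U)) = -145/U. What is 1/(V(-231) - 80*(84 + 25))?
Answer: -1386/12083293 ≈ -0.00011470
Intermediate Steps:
V(U) = 2 + 145/(6*U) (V(U) = 2 - (-145)/(6*U) = 2 + 145/(6*U))
1/(V(-231) - 80*(84 + 25)) = 1/((2 + (145/6)/(-231)) - 80*(84 + 25)) = 1/((2 + (145/6)*(-1/231)) - 80*109) = 1/((2 - 145/1386) - 8720) = 1/(2627/1386 - 8720) = 1/(-12083293/1386) = -1386/12083293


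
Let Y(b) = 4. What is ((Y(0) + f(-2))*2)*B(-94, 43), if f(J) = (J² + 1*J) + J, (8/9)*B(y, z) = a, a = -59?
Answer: -531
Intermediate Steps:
B(y, z) = -531/8 (B(y, z) = (9/8)*(-59) = -531/8)
f(J) = J² + 2*J (f(J) = (J² + J) + J = (J + J²) + J = J² + 2*J)
((Y(0) + f(-2))*2)*B(-94, 43) = ((4 - 2*(2 - 2))*2)*(-531/8) = ((4 - 2*0)*2)*(-531/8) = ((4 + 0)*2)*(-531/8) = (4*2)*(-531/8) = 8*(-531/8) = -531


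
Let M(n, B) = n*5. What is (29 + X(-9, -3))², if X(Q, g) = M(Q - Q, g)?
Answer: 841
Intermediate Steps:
M(n, B) = 5*n
X(Q, g) = 0 (X(Q, g) = 5*(Q - Q) = 5*0 = 0)
(29 + X(-9, -3))² = (29 + 0)² = 29² = 841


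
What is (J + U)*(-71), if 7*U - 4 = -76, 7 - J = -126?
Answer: -60989/7 ≈ -8712.7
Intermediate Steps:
J = 133 (J = 7 - 1*(-126) = 7 + 126 = 133)
U = -72/7 (U = 4/7 + (1/7)*(-76) = 4/7 - 76/7 = -72/7 ≈ -10.286)
(J + U)*(-71) = (133 - 72/7)*(-71) = (859/7)*(-71) = -60989/7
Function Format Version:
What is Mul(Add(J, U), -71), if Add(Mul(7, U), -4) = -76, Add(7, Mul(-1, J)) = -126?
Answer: Rational(-60989, 7) ≈ -8712.7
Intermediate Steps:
J = 133 (J = Add(7, Mul(-1, -126)) = Add(7, 126) = 133)
U = Rational(-72, 7) (U = Add(Rational(4, 7), Mul(Rational(1, 7), -76)) = Add(Rational(4, 7), Rational(-76, 7)) = Rational(-72, 7) ≈ -10.286)
Mul(Add(J, U), -71) = Mul(Add(133, Rational(-72, 7)), -71) = Mul(Rational(859, 7), -71) = Rational(-60989, 7)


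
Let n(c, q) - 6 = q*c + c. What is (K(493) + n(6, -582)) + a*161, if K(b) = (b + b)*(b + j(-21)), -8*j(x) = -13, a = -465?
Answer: 1637421/4 ≈ 4.0936e+5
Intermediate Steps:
j(x) = 13/8 (j(x) = -⅛*(-13) = 13/8)
n(c, q) = 6 + c + c*q (n(c, q) = 6 + (q*c + c) = 6 + (c*q + c) = 6 + (c + c*q) = 6 + c + c*q)
K(b) = 2*b*(13/8 + b) (K(b) = (b + b)*(b + 13/8) = (2*b)*(13/8 + b) = 2*b*(13/8 + b))
(K(493) + n(6, -582)) + a*161 = ((¼)*493*(13 + 8*493) + (6 + 6 + 6*(-582))) - 465*161 = ((¼)*493*(13 + 3944) + (6 + 6 - 3492)) - 74865 = ((¼)*493*3957 - 3480) - 74865 = (1950801/4 - 3480) - 74865 = 1936881/4 - 74865 = 1637421/4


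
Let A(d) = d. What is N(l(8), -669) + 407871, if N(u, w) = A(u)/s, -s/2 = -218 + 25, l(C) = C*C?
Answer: 78719135/193 ≈ 4.0787e+5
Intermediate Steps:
l(C) = C²
s = 386 (s = -2*(-218 + 25) = -2*(-193) = 386)
N(u, w) = u/386
N(l(8), -669) + 407871 = (1/386)*8² + 407871 = (1/386)*64 + 407871 = 32/193 + 407871 = 78719135/193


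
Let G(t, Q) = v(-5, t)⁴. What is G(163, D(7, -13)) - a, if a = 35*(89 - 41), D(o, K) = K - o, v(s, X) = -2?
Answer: -1664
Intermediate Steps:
G(t, Q) = 16 (G(t, Q) = (-2)⁴ = 16)
a = 1680 (a = 35*48 = 1680)
G(163, D(7, -13)) - a = 16 - 1*1680 = 16 - 1680 = -1664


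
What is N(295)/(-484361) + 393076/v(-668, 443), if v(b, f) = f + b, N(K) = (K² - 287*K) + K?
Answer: -190391281811/108981225 ≈ -1747.0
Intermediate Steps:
N(K) = K² - 286*K
v(b, f) = b + f
N(295)/(-484361) + 393076/v(-668, 443) = (295*(-286 + 295))/(-484361) + 393076/(-668 + 443) = (295*9)*(-1/484361) + 393076/(-225) = 2655*(-1/484361) + 393076*(-1/225) = -2655/484361 - 393076/225 = -190391281811/108981225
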